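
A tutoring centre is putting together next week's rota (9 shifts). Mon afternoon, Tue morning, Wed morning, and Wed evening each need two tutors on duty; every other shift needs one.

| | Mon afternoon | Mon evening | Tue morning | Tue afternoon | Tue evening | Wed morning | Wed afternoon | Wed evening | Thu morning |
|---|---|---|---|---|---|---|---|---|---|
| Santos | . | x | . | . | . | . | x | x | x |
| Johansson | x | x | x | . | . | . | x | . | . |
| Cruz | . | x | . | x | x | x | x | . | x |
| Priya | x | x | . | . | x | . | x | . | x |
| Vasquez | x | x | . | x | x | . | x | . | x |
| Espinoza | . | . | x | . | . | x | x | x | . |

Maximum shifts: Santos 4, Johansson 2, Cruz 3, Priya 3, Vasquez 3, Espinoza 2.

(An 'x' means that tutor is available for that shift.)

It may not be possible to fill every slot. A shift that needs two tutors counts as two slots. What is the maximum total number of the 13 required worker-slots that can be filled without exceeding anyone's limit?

Total capacity across all tutors is 4+2+3+3+3+2 = 17, and 13 slots are needed, so at most 13 can be filled.
Shifts {Tue morning, Wed morning, Wed evening} need 6 slots but only Santos, Johansson, Cruz, and Espinoza are available for them, supplying at most 5 — so at least 1 slot must go unfilled.
An assignment achieving 12: Mon afternoon→Johansson+Priya, Mon evening→Santos, Tue morning→Johansson+Espinoza, Tue afternoon→Cruz, Tue evening→Cruz, Wed morning→Cruz+Espinoza, Wed afternoon→Santos, Wed evening→Santos, Thu morning→Santos.
Loads: Santos 4/4, Johansson 2/2, Cruz 3/3, Priya 1/3, Vasquez 0/3, Espinoza 2/2.

12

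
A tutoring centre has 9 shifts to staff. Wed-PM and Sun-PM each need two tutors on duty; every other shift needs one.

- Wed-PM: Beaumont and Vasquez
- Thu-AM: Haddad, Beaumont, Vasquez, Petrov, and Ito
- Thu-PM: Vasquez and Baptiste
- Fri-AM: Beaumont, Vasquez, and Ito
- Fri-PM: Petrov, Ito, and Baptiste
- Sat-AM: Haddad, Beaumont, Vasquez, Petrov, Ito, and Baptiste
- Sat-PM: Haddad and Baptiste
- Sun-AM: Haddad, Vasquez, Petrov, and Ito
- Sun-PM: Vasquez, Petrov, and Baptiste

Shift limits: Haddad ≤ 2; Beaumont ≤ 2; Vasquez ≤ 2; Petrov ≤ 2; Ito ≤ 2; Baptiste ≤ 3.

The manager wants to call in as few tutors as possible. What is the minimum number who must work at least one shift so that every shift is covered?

5

11 slots to fill and no one can take more than 3, so at least ⌈11/3⌉ = 4 tutors are needed.
Any 4 tutors together have capacity at most 3+2+2+2 = 9 < 11 slots, so 4 can never suffice.
Haddad, Beaumont, Vasquez, Petrov, and Baptiste alone can cover everything: Wed-PM→Beaumont+Vasquez, Thu-AM→Haddad, Thu-PM→Vasquez, Fri-AM→Beaumont, Fri-PM→Petrov, Sat-AM→Baptiste, Sat-PM→Baptiste, Sun-AM→Haddad, Sun-PM→Petrov+Baptiste.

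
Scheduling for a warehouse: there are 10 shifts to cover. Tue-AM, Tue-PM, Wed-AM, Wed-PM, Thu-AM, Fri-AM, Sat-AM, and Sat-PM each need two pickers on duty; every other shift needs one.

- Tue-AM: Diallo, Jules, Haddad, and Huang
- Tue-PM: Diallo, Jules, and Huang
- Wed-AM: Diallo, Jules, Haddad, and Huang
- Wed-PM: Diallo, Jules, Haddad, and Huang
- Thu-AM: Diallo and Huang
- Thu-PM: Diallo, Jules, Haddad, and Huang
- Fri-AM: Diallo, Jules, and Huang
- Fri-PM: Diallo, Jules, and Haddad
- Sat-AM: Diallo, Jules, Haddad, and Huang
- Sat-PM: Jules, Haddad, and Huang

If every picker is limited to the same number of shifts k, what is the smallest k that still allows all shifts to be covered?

5

With 4 pickers and 18 worker-slots to fill, someone must work at least ⌈18/4⌉ = 5 shifts, so k ≥ 5.
k = 5 works: Tue-AM→Jules+Haddad, Tue-PM→Diallo+Jules, Wed-AM→Jules+Haddad, Wed-PM→Haddad+Huang, Thu-AM→Diallo+Huang, Thu-PM→Diallo, Fri-AM→Diallo+Jules, Fri-PM→Diallo, Sat-AM→Haddad+Huang, Sat-PM→Jules+Haddad.
Loads: Diallo 5, Jules 5, Haddad 5, Huang 3 — all ≤ 5.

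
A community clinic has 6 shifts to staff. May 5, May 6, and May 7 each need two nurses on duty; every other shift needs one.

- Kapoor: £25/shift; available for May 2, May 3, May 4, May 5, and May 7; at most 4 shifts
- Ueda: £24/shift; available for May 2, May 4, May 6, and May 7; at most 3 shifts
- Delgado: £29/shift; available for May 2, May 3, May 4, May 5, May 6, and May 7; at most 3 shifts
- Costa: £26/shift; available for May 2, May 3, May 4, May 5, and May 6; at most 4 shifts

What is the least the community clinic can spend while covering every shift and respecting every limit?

£224

Picking the cheapest available nurse for each shift independently would cost £223, but that ignores the shift limits.
An optimal schedule: May 2→Ueda, May 3→Kapoor, May 4→Kapoor, May 5→Kapoor+Costa, May 6→Ueda+Costa, May 7→Ueda+Kapoor.
Total: 24 + 25 + 25 + 25 + 26 + 24 + 26 + 24 + 25 = £224.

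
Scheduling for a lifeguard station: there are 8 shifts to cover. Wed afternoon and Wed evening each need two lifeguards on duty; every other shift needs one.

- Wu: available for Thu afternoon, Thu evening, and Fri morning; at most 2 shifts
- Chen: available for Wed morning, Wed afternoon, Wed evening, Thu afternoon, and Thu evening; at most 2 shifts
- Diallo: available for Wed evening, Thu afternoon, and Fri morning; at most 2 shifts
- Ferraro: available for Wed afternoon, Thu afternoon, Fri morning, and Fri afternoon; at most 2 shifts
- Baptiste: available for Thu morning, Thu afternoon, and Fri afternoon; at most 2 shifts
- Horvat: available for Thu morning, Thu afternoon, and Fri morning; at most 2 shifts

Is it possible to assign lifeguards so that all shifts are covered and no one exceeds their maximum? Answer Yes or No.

No

Total capacity is 12 and 10 slots are needed, so capacity alone doesn't rule it out.
Shifts {Wed morning, Wed afternoon, Wed evening} need 5 worker-slots in total, but the lifeguards available for any of those shifts (Chen, Diallo, and Ferraro) can supply at most 4 among them. So no valid schedule exists.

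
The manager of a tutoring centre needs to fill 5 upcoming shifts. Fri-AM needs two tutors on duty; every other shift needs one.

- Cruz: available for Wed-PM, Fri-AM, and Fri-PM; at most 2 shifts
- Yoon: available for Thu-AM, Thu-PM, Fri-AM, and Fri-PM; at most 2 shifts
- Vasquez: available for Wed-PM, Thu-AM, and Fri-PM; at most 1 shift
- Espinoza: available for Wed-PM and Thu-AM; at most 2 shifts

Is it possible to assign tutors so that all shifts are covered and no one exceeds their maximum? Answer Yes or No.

Yes

Thu-PM can only be covered by Yoon, so that assignment is forced.
Fri-AM can only be covered by Cruz and Yoon, so that assignment is forced.
One valid schedule: Wed-PM→Cruz, Thu-AM→Espinoza, Thu-PM→Yoon, Fri-AM→Cruz+Yoon, Fri-PM→Vasquez.
Loads: Cruz 2/2, Yoon 2/2, Vasquez 1/1, Espinoza 1/2 — all within limits.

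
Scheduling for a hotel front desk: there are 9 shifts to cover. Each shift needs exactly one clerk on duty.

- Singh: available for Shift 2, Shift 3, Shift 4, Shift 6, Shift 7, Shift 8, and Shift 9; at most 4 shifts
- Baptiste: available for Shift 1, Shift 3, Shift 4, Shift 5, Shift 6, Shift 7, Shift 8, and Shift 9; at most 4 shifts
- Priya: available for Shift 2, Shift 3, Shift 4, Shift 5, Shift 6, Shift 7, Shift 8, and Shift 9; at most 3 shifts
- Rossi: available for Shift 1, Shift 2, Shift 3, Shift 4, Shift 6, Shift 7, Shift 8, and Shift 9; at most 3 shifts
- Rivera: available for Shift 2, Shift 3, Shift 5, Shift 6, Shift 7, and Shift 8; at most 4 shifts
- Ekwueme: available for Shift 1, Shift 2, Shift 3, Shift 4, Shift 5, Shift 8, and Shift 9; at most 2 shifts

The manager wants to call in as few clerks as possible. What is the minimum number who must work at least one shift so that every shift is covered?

9 slots to fill and no one can take more than 4, so at least ⌈9/4⌉ = 3 clerks are needed.
Singh, Baptiste, and Priya alone can cover everything: Shift 1→Baptiste, Shift 2→Singh, Shift 3→Singh, Shift 4→Singh, Shift 5→Baptiste, Shift 6→Singh, Shift 7→Baptiste, Shift 8→Baptiste, Shift 9→Priya.

3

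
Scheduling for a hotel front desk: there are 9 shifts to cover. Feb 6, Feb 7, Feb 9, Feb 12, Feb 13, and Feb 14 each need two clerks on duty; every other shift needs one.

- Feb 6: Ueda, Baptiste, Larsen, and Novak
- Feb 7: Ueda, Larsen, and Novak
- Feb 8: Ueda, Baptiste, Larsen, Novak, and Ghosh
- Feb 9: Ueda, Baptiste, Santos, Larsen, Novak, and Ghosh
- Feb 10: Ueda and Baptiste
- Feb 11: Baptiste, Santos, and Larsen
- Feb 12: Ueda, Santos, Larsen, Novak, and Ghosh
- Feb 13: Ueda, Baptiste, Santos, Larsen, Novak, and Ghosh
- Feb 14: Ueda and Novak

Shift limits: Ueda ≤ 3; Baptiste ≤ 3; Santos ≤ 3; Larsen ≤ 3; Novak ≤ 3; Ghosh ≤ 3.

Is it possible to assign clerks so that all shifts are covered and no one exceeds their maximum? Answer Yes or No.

Feb 14 can only be covered by Ueda and Novak, so that assignment is forced.
One valid schedule: Feb 6→Baptiste+Larsen, Feb 7→Ueda+Larsen, Feb 8→Baptiste, Feb 9→Santos+Novak, Feb 10→Ueda, Feb 11→Baptiste, Feb 12→Santos+Larsen, Feb 13→Santos+Novak, Feb 14→Ueda+Novak.
Loads: Ueda 3/3, Baptiste 3/3, Santos 3/3, Larsen 3/3, Novak 3/3, Ghosh 0/3 — all within limits.

Yes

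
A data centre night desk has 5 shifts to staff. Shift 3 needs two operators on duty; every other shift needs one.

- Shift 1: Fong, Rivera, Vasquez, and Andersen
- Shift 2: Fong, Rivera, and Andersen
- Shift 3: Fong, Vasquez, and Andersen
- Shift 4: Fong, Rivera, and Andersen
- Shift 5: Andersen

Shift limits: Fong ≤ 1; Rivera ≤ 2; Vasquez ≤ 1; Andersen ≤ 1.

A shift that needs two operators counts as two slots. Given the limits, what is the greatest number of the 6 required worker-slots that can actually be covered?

Total capacity across all operators is 1+2+1+1 = 5, and 6 slots are needed, so at most 5 can be filled.
An assignment achieving 5: Shift 1→Rivera, Shift 2→Fong, Shift 3→Vasquez, Shift 4→Rivera, Shift 5→Andersen.
Loads: Fong 1/1, Rivera 2/2, Vasquez 1/1, Andersen 1/1.

5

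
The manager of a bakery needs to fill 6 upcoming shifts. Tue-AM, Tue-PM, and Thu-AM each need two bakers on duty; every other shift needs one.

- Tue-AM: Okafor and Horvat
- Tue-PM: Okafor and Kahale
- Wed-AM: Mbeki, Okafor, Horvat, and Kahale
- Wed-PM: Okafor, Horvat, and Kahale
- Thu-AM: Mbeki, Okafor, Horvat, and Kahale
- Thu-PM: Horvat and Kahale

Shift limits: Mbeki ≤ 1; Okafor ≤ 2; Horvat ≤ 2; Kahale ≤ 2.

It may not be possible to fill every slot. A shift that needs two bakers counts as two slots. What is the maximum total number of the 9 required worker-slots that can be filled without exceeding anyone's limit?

Total capacity across all bakers is 1+2+2+2 = 7, and 9 slots are needed, so at most 7 can be filled.
An assignment achieving 7: Tue-AM→Okafor+Horvat, Tue-PM→Okafor+Kahale, Wed-AM→Mbeki, Wed-PM→Kahale, Thu-PM→Horvat.
Loads: Mbeki 1/1, Okafor 2/2, Horvat 2/2, Kahale 2/2.

7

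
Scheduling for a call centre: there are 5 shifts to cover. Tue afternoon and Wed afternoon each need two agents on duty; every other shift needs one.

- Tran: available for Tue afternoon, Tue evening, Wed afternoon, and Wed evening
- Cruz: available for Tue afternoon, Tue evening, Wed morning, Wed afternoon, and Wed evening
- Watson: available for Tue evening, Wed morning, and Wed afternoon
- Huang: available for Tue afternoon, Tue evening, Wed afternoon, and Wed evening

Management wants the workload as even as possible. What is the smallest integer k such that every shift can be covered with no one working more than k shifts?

2

With 4 agents and 7 worker-slots to fill, someone must work at least ⌈7/4⌉ = 2 shifts, so k ≥ 2.
k = 2 works: Tue afternoon→Tran+Cruz, Tue evening→Watson, Wed morning→Cruz, Wed afternoon→Watson+Huang, Wed evening→Tran.
Loads: Tran 2, Cruz 2, Watson 2, Huang 1 — all ≤ 2.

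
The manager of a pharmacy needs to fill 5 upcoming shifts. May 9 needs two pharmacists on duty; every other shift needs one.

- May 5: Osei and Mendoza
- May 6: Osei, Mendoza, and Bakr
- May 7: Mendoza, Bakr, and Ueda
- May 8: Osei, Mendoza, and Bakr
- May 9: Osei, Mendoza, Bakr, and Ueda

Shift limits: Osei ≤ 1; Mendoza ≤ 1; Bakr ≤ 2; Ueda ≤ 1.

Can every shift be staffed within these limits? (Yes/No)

Shifts {May 5, May 6, May 7, May 8, May 9} need 6 worker-slots in total, but the pharmacists available for any of those shifts (Osei, Mendoza, Bakr, and Ueda) can supply at most 5 among them. So no valid schedule exists.

No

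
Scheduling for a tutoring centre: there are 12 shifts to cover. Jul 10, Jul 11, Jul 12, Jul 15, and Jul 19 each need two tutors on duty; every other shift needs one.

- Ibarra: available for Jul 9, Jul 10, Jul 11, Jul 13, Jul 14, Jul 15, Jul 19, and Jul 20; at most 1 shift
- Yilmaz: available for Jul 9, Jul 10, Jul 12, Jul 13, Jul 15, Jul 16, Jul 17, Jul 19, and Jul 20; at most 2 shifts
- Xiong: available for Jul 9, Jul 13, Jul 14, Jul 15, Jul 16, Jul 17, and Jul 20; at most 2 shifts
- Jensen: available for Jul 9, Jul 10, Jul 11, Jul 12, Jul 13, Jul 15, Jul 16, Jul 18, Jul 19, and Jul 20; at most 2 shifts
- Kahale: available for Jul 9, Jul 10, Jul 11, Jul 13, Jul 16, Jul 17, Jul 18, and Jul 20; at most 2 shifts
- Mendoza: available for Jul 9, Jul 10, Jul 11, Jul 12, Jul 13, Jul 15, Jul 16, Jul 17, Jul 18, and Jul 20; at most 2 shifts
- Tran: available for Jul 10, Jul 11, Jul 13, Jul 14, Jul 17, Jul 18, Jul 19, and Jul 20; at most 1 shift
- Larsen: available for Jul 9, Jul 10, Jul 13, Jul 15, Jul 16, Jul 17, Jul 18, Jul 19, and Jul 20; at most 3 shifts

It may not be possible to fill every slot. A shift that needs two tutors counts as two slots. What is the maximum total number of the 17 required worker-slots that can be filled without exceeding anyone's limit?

15

Total capacity across all tutors is 1+2+2+2+2+2+1+3 = 15, and 17 slots are needed, so at most 15 can be filled.
An assignment achieving 15: Jul 9→Larsen, Jul 10→Larsen, Jul 11→Jensen+Kahale, Jul 12→Yilmaz+Jensen, Jul 13→Larsen, Jul 14→Ibarra, Jul 15→Xiong+Mendoza, Jul 16→Xiong, Jul 17→Mendoza, Jul 18→Kahale, Jul 19→Yilmaz+Tran.
Loads: Ibarra 1/1, Yilmaz 2/2, Xiong 2/2, Jensen 2/2, Kahale 2/2, Mendoza 2/2, Tran 1/1, Larsen 3/3.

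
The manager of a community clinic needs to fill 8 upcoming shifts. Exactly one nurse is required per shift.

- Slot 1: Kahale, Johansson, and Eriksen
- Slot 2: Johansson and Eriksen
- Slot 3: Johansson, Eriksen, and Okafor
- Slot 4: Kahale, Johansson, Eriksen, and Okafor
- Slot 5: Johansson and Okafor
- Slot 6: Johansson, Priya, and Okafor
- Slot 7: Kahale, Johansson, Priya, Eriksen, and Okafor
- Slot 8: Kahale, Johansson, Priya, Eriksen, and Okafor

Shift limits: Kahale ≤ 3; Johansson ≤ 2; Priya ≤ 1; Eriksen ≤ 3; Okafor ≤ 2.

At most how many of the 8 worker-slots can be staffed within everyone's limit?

8

Total capacity across all nurses is 3+2+1+3+2 = 11, and 8 slots are needed, so at most 8 can be filled.
An assignment achieving 8: Slot 1→Kahale, Slot 2→Johansson, Slot 3→Eriksen, Slot 4→Kahale, Slot 5→Johansson, Slot 6→Priya, Slot 7→Kahale, Slot 8→Eriksen.
Loads: Kahale 3/3, Johansson 2/2, Priya 1/1, Eriksen 2/3, Okafor 0/2.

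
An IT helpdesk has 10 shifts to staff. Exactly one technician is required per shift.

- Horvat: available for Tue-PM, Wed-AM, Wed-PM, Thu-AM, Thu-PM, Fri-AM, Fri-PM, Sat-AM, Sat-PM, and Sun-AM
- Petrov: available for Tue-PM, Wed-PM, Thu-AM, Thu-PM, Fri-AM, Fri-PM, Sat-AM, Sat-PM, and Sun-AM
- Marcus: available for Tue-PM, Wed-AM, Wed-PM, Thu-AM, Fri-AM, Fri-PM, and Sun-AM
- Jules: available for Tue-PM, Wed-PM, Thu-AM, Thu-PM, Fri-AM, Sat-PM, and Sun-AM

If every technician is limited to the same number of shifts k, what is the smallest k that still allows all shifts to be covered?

3

With 4 technicians and 10 worker-slots to fill, someone must work at least ⌈10/4⌉ = 3 shifts, so k ≥ 3.
k = 3 works: Tue-PM→Petrov, Wed-AM→Horvat, Wed-PM→Marcus, Thu-AM→Marcus, Thu-PM→Horvat, Fri-AM→Marcus, Fri-PM→Petrov, Sat-AM→Horvat, Sat-PM→Petrov, Sun-AM→Jules.
Loads: Horvat 3, Petrov 3, Marcus 3, Jules 1 — all ≤ 3.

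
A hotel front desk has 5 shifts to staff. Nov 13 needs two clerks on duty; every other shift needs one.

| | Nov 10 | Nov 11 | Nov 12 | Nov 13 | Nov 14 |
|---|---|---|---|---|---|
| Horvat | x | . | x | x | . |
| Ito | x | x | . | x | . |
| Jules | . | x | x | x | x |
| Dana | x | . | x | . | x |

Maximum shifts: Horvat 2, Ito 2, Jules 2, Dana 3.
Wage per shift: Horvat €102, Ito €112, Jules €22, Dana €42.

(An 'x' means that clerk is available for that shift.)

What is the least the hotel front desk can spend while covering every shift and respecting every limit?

€272

Picking the cheapest available clerk for each shift independently would cost €232, but that ignores the shift limits.
An optimal schedule: Nov 10→Dana, Nov 11→Jules, Nov 12→Dana, Nov 13→Jules+Horvat, Nov 14→Dana.
Total: 42 + 22 + 42 + 22 + 102 + 42 = €272.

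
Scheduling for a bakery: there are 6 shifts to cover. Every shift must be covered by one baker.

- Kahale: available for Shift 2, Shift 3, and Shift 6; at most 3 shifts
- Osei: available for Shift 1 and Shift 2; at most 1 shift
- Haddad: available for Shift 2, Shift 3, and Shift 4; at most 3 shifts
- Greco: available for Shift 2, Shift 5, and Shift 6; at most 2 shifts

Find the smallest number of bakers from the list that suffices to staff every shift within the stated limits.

3

6 slots to fill and no one can take more than 3, so at least ⌈6/3⌉ = 2 bakers are needed.
Shifts {Shift 1, Shift 3, Shift 5} need 3 slots, but among the bakers available for them (Kahale, Osei, Haddad, and Greco) any 2 together supply at most 2. So 2 bakers are not enough.
Osei, Haddad, and Greco alone can cover everything: Shift 1→Osei, Shift 2→Haddad, Shift 3→Haddad, Shift 4→Haddad, Shift 5→Greco, Shift 6→Greco.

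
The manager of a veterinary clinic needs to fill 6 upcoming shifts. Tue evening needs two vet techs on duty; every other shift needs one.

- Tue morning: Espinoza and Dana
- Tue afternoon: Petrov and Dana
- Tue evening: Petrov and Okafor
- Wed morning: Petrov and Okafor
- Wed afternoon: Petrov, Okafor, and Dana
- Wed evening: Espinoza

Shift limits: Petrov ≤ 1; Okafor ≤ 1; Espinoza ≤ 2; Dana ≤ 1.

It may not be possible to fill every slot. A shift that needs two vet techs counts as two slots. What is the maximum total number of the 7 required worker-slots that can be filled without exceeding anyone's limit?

Total capacity across all vet techs is 1+1+2+1 = 5, and 7 slots are needed, so at most 5 can be filled.
An assignment achieving 5: Tue morning→Espinoza, Tue afternoon→Petrov, Tue evening→Okafor, Wed afternoon→Dana, Wed evening→Espinoza.
Loads: Petrov 1/1, Okafor 1/1, Espinoza 2/2, Dana 1/1.

5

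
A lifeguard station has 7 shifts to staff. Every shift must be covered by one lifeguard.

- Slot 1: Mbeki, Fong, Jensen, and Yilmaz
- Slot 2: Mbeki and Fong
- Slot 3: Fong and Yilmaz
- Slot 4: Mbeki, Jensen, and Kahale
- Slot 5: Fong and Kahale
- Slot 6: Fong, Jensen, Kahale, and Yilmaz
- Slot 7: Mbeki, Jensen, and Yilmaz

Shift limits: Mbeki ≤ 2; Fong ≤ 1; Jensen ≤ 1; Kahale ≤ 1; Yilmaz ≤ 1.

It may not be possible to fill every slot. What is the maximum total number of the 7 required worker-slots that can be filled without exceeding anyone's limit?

Total capacity across all lifeguards is 2+1+1+1+1 = 6, and 7 slots are needed, so at most 6 can be filled.
An assignment achieving 6: Slot 1→Yilmaz, Slot 2→Mbeki, Slot 3→Fong, Slot 4→Mbeki, Slot 5→Kahale, Slot 7→Jensen.
Loads: Mbeki 2/2, Fong 1/1, Jensen 1/1, Kahale 1/1, Yilmaz 1/1.

6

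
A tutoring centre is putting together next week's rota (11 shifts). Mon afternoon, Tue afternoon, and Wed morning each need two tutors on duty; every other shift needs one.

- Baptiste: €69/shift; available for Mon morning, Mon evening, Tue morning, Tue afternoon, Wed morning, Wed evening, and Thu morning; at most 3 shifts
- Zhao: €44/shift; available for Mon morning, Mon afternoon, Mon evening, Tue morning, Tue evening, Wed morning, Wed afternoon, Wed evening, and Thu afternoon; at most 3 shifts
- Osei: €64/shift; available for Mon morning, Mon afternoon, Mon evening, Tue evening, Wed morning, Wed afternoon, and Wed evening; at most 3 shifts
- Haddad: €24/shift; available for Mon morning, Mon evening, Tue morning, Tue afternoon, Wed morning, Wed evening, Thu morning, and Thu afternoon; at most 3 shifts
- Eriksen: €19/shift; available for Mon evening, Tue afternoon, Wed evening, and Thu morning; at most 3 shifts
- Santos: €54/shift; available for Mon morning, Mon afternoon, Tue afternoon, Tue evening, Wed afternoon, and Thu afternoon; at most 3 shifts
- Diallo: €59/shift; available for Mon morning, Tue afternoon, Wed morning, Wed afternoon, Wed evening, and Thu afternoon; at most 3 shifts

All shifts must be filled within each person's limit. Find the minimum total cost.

Picking the cheapest available tutor for each shift independently would cost €426, but that ignores the shift limits.
An optimal schedule: Mon morning→Santos, Mon afternoon→Zhao+Santos, Mon evening→Eriksen, Tue morning→Haddad, Tue afternoon→Santos+Diallo, Tue evening→Zhao, Wed morning→Haddad+Diallo, Wed afternoon→Zhao, Wed evening→Eriksen, Thu morning→Eriksen, Thu afternoon→Haddad.
Total: 54 + 44 + 54 + 19 + 24 + 54 + 59 + 44 + 24 + 59 + 44 + 19 + 19 + 24 = €541.

€541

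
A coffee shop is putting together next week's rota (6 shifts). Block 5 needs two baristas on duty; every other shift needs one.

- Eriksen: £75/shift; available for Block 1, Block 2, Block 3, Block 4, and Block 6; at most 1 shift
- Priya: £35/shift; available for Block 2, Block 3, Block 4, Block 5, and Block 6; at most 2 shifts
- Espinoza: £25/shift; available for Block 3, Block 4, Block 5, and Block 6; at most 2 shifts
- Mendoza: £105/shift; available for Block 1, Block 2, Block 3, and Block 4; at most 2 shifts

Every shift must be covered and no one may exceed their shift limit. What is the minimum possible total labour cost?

Block 5 can only be covered by Priya and Espinoza, so that assignment is forced.
Picking the cheapest available barista for each shift independently would cost £245, but that ignores the shift limits.
An optimal schedule: Block 1→Eriksen, Block 2→Priya, Block 3→Mendoza, Block 4→Mendoza, Block 5→Priya+Espinoza, Block 6→Espinoza.
Total: 75 + 35 + 105 + 105 + 35 + 25 + 25 = £405.

£405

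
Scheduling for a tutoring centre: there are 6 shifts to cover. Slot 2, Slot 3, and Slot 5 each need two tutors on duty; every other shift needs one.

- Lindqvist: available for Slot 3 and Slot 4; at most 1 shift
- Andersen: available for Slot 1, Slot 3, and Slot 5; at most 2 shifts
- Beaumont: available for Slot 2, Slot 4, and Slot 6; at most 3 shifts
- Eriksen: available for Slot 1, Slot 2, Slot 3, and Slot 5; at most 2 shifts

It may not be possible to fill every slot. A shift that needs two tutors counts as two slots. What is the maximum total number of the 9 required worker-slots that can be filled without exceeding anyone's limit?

8

Total capacity across all tutors is 1+2+3+2 = 8, and 9 slots are needed, so at most 8 can be filled.
An assignment achieving 8: Slot 1→Andersen, Slot 2→Beaumont+Eriksen, Slot 3→Lindqvist, Slot 4→Beaumont, Slot 5→Andersen+Eriksen, Slot 6→Beaumont.
Loads: Lindqvist 1/1, Andersen 2/2, Beaumont 3/3, Eriksen 2/2.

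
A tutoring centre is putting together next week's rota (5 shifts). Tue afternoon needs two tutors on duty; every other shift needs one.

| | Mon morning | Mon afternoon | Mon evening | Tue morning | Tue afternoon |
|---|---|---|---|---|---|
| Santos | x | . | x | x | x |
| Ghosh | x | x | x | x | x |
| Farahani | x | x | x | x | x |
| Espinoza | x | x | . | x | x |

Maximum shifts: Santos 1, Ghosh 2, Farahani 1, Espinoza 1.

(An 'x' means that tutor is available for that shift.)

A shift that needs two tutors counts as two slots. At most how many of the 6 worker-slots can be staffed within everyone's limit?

Total capacity across all tutors is 1+2+1+1 = 5, and 6 slots are needed, so at most 5 can be filled.
An assignment achieving 5: Mon morning→Ghosh, Mon afternoon→Ghosh, Mon evening→Santos, Tue morning→Farahani, Tue afternoon→Espinoza.
Loads: Santos 1/1, Ghosh 2/2, Farahani 1/1, Espinoza 1/1.

5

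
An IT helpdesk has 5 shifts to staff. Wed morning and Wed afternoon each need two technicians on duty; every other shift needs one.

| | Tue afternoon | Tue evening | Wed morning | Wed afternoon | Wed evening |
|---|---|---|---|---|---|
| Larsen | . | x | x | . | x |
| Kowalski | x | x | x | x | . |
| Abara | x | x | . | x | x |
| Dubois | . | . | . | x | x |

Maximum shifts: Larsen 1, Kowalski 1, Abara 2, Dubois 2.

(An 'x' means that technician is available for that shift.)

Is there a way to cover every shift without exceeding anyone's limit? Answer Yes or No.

No

Shifts {Tue afternoon, Tue evening, Wed morning, Wed afternoon} need 6 worker-slots in total, but the technicians available for any of those shifts (Larsen, Kowalski, Abara, and Dubois) can supply at most 5 among them. So no valid schedule exists.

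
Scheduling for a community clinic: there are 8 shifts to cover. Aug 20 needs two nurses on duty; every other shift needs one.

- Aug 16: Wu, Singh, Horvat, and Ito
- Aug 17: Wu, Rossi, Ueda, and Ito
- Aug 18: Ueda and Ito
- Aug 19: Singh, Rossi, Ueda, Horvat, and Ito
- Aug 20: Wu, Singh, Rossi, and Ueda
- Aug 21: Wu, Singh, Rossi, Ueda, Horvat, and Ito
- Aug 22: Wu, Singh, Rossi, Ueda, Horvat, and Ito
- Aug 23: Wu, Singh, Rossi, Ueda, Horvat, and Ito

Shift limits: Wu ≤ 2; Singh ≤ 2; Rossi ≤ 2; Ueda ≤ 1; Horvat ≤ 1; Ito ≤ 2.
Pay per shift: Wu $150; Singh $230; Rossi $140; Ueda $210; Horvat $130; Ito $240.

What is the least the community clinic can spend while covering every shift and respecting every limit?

Picking the cheapest available nurse for each shift independently would cost $1290, but that ignores the shift limits.
An optimal schedule: Aug 16→Wu, Aug 17→Wu, Aug 18→Ueda, Aug 19→Singh, Aug 20→Singh+Rossi, Aug 21→Rossi, Aug 22→Horvat, Aug 23→Ito.
Total: 150 + 150 + 210 + 230 + 230 + 140 + 140 + 130 + 240 = $1620.

$1620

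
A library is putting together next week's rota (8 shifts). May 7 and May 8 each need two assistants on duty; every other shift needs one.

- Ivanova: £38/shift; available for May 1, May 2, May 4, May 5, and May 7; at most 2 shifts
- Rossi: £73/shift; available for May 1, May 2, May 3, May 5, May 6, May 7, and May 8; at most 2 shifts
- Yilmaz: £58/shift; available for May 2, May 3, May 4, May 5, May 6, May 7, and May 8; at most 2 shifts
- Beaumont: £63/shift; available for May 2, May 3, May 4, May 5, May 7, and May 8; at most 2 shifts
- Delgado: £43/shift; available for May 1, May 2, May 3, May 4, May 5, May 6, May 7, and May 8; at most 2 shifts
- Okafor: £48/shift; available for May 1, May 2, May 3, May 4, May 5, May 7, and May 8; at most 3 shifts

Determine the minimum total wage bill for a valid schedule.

£485

Picking the cheapest available assistant for each shift independently would cost £410, but that ignores the shift limits.
An optimal schedule: May 1→Ivanova, May 2→Okafor, May 3→Delgado, May 4→Ivanova, May 5→Okafor, May 6→Delgado, May 7→Yilmaz+Beaumont, May 8→Okafor+Yilmaz.
Total: 38 + 48 + 43 + 38 + 48 + 43 + 58 + 63 + 48 + 58 = £485.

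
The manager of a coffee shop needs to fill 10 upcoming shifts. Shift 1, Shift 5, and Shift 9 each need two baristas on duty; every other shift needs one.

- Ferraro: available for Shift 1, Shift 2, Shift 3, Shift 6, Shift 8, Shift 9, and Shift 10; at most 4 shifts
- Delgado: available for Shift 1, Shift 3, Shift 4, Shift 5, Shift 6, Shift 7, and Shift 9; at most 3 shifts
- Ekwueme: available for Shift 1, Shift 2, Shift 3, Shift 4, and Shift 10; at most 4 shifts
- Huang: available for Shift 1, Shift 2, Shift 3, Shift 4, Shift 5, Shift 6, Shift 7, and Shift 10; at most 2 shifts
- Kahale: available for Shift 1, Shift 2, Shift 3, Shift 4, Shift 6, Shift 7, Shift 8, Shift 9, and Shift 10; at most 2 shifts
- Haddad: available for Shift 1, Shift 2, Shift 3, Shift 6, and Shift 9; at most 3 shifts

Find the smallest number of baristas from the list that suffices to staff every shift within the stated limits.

13 slots to fill and no one can take more than 4, so at least ⌈13/4⌉ = 4 baristas are needed.
Ferraro, Delgado, Ekwueme, and Huang alone can cover everything: Shift 1→Ekwueme+Huang, Shift 2→Ferraro, Shift 3→Ekwueme, Shift 4→Ekwueme, Shift 5→Delgado+Huang, Shift 6→Ferraro, Shift 7→Delgado, Shift 8→Ferraro, Shift 9→Ferraro+Delgado, Shift 10→Ekwueme.

4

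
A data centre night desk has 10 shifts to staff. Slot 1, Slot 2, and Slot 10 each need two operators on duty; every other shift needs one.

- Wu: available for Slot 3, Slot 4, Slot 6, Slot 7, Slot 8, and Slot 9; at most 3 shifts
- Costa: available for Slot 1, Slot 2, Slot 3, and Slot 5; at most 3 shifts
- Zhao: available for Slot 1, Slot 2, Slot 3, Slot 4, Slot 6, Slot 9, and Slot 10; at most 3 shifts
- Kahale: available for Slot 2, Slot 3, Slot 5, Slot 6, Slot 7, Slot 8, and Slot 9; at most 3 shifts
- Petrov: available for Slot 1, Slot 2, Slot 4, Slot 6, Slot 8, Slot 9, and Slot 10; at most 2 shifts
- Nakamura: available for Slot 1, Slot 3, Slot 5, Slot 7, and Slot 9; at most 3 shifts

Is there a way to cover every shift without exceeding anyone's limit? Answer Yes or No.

Yes

Slot 10 can only be covered by Zhao and Petrov, so that assignment is forced.
One valid schedule: Slot 1→Costa+Nakamura, Slot 2→Kahale+Petrov, Slot 3→Costa, Slot 4→Wu, Slot 5→Costa, Slot 6→Zhao, Slot 7→Wu, Slot 8→Wu, Slot 9→Zhao, Slot 10→Zhao+Petrov.
Loads: Wu 3/3, Costa 3/3, Zhao 3/3, Kahale 1/3, Petrov 2/2, Nakamura 1/3 — all within limits.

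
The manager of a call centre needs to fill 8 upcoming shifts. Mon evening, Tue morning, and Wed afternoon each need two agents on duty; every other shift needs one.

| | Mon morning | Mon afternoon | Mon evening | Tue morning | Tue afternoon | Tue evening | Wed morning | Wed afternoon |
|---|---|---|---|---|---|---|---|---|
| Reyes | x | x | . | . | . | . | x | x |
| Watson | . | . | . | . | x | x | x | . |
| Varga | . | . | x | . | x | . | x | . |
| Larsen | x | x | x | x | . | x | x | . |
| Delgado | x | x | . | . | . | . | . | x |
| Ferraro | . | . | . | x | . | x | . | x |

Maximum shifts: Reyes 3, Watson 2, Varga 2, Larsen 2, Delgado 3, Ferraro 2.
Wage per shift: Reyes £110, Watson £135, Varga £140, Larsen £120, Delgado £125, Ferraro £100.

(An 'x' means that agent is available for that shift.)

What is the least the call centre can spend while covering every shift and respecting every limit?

Mon evening can only be covered by Varga and Larsen, so that assignment is forced.
Tue morning can only be covered by Larsen and Ferraro, so that assignment is forced.
Picking the cheapest available agent for each shift independently would cost £1255, but that ignores the shift limits.
An optimal schedule: Mon morning→Reyes, Mon afternoon→Delgado, Mon evening→Larsen+Varga, Tue morning→Ferraro+Larsen, Tue afternoon→Watson, Tue evening→Ferraro, Wed morning→Reyes, Wed afternoon→Reyes+Delgado.
Total: 110 + 125 + 120 + 140 + 100 + 120 + 135 + 100 + 110 + 110 + 125 = £1295.

£1295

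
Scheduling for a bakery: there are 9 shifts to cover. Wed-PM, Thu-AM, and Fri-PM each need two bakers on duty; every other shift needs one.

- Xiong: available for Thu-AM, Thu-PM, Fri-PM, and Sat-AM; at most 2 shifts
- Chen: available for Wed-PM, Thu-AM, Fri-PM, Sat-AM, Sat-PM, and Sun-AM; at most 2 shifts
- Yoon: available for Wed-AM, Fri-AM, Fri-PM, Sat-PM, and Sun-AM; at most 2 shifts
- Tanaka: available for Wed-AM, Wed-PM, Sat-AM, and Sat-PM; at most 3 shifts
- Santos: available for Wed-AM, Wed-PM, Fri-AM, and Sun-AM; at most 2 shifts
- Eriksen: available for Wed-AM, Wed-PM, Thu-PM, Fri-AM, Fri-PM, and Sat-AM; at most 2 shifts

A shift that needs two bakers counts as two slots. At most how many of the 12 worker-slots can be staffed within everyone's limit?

12

Total capacity across all bakers is 2+2+2+3+2+2 = 13, and 12 slots are needed, so at most 12 can be filled.
An assignment achieving 12: Wed-AM→Tanaka, Wed-PM→Tanaka+Santos, Thu-AM→Xiong+Chen, Thu-PM→Xiong, Fri-AM→Yoon, Fri-PM→Yoon+Eriksen, Sat-AM→Tanaka, Sat-PM→Chen, Sun-AM→Santos.
Loads: Xiong 2/2, Chen 2/2, Yoon 2/2, Tanaka 3/3, Santos 2/2, Eriksen 1/2.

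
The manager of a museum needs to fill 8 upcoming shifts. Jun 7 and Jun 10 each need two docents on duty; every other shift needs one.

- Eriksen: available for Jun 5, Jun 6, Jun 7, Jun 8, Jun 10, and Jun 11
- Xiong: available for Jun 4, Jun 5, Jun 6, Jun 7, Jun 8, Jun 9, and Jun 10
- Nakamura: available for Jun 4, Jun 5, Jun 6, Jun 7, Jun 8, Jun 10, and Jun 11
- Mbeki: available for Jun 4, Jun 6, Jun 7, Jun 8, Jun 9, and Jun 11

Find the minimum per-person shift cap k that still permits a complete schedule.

3

With 4 docents and 10 worker-slots to fill, someone must work at least ⌈10/4⌉ = 3 shifts, so k ≥ 3.
k = 3 works: Jun 4→Xiong, Jun 5→Eriksen, Jun 6→Nakamura, Jun 7→Nakamura+Mbeki, Jun 8→Nakamura, Jun 9→Xiong, Jun 10→Eriksen+Xiong, Jun 11→Eriksen.
Loads: Eriksen 3, Xiong 3, Nakamura 3, Mbeki 1 — all ≤ 3.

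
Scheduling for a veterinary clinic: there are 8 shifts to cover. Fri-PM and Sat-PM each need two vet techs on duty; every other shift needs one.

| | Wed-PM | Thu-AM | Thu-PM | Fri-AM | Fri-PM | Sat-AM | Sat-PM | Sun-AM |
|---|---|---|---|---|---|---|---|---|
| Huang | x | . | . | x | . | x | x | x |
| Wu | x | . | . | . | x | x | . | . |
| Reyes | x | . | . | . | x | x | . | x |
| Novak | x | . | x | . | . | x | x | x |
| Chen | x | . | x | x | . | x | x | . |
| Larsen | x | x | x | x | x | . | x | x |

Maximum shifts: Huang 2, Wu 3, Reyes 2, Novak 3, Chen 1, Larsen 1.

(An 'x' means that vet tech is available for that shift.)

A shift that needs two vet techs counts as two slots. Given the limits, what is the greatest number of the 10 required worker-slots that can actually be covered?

10

Total capacity across all vet techs is 2+3+2+3+1+1 = 12, and 10 slots are needed, so at most 10 can be filled.
An assignment achieving 10: Wed-PM→Wu, Thu-AM→Larsen, Thu-PM→Novak, Fri-AM→Huang, Fri-PM→Wu+Reyes, Sat-AM→Wu, Sat-PM→Huang+Novak, Sun-AM→Reyes.
Loads: Huang 2/2, Wu 3/3, Reyes 2/2, Novak 2/3, Chen 0/1, Larsen 1/1.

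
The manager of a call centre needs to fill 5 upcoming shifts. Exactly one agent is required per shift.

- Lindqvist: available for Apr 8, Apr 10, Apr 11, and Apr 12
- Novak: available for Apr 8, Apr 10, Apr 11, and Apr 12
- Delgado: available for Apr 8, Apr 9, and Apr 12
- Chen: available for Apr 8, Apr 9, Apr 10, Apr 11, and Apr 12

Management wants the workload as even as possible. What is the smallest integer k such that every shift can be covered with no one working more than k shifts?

With 4 agents and 5 worker-slots to fill, someone must work at least ⌈5/4⌉ = 2 shifts, so k ≥ 2.
k = 2 works: Apr 8→Novak, Apr 9→Delgado, Apr 10→Lindqvist, Apr 11→Lindqvist, Apr 12→Novak.
Loads: Lindqvist 2, Novak 2, Delgado 1, Chen 0 — all ≤ 2.

2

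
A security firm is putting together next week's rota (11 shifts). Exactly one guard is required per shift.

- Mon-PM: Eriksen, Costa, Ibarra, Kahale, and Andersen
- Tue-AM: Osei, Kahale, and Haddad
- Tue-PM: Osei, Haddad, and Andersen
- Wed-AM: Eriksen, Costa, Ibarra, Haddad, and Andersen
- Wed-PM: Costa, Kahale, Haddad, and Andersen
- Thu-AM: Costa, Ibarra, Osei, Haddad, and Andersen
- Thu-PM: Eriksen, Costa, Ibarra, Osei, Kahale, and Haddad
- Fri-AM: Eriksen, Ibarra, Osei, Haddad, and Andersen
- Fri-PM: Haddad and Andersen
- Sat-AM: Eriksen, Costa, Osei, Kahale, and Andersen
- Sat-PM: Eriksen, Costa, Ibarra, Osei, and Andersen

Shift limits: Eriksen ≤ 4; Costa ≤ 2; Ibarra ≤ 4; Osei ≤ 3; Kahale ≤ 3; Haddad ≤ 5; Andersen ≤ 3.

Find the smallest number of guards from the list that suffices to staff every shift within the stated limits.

11 slots to fill and no one can take more than 5, so at least ⌈11/5⌉ = 3 guards are needed.
Eriksen, Costa, and Haddad alone can cover everything: Mon-PM→Eriksen, Tue-AM→Haddad, Tue-PM→Haddad, Wed-AM→Haddad, Wed-PM→Costa, Thu-AM→Costa, Thu-PM→Haddad, Fri-AM→Eriksen, Fri-PM→Haddad, Sat-AM→Eriksen, Sat-PM→Eriksen.

3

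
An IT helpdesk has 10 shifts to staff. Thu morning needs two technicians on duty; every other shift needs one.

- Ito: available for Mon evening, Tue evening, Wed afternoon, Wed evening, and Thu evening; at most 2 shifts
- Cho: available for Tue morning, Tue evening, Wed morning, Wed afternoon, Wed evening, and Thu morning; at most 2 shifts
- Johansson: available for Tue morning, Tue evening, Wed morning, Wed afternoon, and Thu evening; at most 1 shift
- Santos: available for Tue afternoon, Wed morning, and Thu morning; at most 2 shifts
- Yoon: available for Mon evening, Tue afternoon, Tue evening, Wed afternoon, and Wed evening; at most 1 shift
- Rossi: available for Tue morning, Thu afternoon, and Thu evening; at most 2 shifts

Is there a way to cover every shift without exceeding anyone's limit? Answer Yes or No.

No

Total capacity is 2+2+1+2+1+2 = 10 but 11 worker-slots are needed — infeasible.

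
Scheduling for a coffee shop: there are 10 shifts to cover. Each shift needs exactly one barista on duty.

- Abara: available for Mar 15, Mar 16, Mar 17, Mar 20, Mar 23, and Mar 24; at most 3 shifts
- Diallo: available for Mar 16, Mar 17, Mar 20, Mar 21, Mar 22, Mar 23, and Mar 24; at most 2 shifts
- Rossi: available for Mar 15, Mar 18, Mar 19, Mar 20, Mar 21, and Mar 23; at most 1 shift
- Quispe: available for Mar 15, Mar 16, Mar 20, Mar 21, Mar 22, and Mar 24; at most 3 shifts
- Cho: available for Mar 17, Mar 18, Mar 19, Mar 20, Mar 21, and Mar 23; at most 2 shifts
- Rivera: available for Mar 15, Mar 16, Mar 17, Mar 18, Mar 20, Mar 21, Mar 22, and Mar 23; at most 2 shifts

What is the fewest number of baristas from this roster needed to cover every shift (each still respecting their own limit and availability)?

10 slots to fill and no one can take more than 3, so at least ⌈10/3⌉ = 4 baristas are needed.
Abara, Diallo, Quispe, and Cho alone can cover everything: Mar 15→Abara, Mar 16→Abara, Mar 17→Abara, Mar 18→Cho, Mar 19→Cho, Mar 20→Quispe, Mar 21→Quispe, Mar 22→Diallo, Mar 23→Diallo, Mar 24→Quispe.

4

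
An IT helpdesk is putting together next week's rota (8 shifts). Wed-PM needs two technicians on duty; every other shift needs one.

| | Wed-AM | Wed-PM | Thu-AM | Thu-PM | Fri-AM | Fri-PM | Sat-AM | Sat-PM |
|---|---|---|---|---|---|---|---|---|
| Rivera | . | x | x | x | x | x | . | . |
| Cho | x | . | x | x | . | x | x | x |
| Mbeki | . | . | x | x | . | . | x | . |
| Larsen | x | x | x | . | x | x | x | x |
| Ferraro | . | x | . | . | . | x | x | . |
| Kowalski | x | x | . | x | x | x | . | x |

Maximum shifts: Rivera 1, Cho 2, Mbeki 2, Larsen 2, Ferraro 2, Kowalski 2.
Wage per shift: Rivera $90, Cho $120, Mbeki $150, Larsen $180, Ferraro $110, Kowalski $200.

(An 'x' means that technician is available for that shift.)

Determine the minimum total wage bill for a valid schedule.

$1210

Picking the cheapest available technician for each shift independently would cost $910, but that ignores the shift limits.
An optimal schedule: Wed-AM→Cho, Wed-PM→Ferraro+Larsen, Thu-AM→Mbeki, Thu-PM→Mbeki, Fri-AM→Rivera, Fri-PM→Larsen, Sat-AM→Ferraro, Sat-PM→Cho.
Total: 120 + 110 + 180 + 150 + 150 + 90 + 180 + 110 + 120 = $1210.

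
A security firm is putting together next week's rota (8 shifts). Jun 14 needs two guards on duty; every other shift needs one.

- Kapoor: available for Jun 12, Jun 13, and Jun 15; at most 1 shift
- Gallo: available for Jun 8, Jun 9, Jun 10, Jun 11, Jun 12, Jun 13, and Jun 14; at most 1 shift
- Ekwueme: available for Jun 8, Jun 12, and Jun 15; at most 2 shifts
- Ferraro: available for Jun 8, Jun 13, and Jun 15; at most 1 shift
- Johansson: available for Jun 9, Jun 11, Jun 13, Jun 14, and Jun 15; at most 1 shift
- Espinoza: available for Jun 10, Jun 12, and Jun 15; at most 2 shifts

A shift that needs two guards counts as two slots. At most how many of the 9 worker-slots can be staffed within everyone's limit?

Total capacity across all guards is 1+1+2+1+1+2 = 8, and 9 slots are needed, so at most 8 can be filled.
Shifts {Jun 9, Jun 14} need 3 slots but only Gallo and Johansson are available for them, supplying at most 2 — so at least 1 slot must go unfilled.
An assignment achieving 7: Jun 8→Ekwueme, Jun 9→Gallo, Jun 10→Espinoza, Jun 11→Johansson, Jun 12→Kapoor, Jun 13→Ferraro, Jun 15→Ekwueme.
Loads: Kapoor 1/1, Gallo 1/1, Ekwueme 2/2, Ferraro 1/1, Johansson 1/1, Espinoza 1/2.

7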